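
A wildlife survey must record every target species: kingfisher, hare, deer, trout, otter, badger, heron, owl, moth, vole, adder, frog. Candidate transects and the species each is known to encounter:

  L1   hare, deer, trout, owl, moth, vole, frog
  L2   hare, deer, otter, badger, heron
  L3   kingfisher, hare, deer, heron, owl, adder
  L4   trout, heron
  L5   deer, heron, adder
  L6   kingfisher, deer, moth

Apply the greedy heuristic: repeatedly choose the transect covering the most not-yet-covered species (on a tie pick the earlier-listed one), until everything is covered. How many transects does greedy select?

3

Pick 1: L1 covers 7 new species (hare, deer, trout, owl, moth, vole, frog).
Pick 2: L2 covers 3 new species (otter, badger, heron).
Pick 3: L3 covers 2 new species (kingfisher, adder).
Greedy uses 3 transects.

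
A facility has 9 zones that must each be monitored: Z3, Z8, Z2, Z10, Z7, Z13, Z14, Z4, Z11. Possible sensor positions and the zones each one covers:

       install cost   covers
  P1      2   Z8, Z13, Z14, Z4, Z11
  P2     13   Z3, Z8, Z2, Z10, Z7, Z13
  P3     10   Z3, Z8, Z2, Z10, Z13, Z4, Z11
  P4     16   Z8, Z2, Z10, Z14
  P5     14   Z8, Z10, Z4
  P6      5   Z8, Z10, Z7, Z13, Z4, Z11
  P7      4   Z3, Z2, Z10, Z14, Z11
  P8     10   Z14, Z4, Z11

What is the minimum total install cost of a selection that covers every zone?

9

P6, P7 cover every zone at install cost 5 + 4 = 9.
Any cover uses at least 2 sensor positions; among all covering selections none totals below 9.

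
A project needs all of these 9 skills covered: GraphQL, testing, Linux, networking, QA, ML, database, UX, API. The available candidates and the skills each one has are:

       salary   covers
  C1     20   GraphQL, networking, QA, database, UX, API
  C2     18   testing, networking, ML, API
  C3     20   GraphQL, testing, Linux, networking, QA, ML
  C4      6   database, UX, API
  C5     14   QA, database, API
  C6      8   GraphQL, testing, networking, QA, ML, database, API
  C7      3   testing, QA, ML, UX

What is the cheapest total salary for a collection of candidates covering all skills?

C3, C4 cover every skill at salary 20 + 6 = 26.
Any cover uses at least 2 candidates; among all covering selections none totals below 26.

26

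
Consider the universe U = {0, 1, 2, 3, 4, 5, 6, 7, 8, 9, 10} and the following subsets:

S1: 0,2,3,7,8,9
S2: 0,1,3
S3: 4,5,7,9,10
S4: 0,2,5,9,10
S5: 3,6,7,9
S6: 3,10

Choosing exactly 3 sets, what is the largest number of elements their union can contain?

Choosing S1, S2, S3 covers {0, 1, 2, 3, 4, 5, 7, 8, 9, 10} — 10 elements.
No choice of 3 sets does better; here 6 is left uncovered.

10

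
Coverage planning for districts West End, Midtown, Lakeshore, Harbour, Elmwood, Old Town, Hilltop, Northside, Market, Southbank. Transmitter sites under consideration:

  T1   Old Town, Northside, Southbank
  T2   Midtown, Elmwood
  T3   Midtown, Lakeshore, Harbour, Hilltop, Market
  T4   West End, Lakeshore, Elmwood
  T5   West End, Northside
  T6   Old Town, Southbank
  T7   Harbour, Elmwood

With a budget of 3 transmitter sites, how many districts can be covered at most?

10

Choosing T1, T3, T4 covers {West End, Midtown, Lakeshore, Harbour, Elmwood, Old Town, Hilltop, Northside, Market, Southbank} — 10 districts.
That is all 10 districts.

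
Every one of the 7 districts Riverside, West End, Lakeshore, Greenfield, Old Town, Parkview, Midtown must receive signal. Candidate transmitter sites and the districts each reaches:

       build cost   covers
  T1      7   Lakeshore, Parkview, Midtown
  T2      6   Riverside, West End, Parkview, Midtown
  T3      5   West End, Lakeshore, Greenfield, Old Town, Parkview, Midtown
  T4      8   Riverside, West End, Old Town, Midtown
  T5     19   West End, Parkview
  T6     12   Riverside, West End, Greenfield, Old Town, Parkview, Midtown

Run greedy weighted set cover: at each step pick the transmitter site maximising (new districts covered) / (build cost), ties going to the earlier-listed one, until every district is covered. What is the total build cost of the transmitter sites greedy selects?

Pick 1: T3 adds 6 new (West End, Lakeshore, Greenfield, Old Town, Parkview, Midtown) at build cost 5 (ratio 6/5).
Pick 2: T2 adds 1 new (Riverside) at build cost 6 (ratio 1/6).
Greedy total build cost: 5 + 6 = 11.

11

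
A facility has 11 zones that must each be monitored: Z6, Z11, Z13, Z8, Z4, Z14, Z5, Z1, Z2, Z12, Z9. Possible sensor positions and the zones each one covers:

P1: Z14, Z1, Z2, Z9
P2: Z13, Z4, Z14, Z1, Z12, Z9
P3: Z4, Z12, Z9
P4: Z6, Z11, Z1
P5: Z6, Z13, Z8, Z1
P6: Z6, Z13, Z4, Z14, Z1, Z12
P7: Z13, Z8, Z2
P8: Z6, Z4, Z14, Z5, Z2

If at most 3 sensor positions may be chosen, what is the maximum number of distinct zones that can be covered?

Choosing P2, P4, P7 covers {Z6, Z11, Z13, Z8, Z4, Z14, Z1, Z2, Z12, Z9} — 10 zones.
No choice of 3 sensor positions does better; here Z5 is left uncovered.

10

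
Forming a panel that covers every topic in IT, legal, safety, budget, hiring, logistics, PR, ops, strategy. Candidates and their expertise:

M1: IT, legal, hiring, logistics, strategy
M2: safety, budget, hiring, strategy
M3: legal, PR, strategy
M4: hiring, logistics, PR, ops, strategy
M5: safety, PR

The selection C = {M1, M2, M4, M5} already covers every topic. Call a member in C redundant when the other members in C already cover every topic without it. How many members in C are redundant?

1

Drop M1: IT, legal uncovered — not redundant.
Drop M2: budget uncovered — not redundant.
Drop M4: ops uncovered — not redundant.
Drop M5: the rest still cover every topic — redundant.
1 redundant: M5.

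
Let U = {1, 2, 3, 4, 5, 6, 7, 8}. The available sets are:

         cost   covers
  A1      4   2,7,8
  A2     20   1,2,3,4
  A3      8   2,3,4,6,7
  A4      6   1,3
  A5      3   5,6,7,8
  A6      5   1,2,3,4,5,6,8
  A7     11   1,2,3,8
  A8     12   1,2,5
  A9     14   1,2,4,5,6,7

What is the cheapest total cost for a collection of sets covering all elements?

8

A5, A6 cover every element at cost 3 + 5 = 8.
Any cover uses at least 2 sets; among all covering selections none totals below 8.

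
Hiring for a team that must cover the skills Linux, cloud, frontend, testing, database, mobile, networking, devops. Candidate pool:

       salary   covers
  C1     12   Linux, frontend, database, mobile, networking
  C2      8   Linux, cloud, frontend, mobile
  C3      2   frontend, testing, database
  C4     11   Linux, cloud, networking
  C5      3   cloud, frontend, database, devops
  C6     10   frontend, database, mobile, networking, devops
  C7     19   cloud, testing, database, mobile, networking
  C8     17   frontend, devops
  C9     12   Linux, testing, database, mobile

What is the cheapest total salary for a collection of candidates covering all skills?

17

C1, C3, C5 cover every skill at salary 12 + 2 + 3 = 17.
Any cover uses at least 3 candidates; among all covering selections none totals below 17.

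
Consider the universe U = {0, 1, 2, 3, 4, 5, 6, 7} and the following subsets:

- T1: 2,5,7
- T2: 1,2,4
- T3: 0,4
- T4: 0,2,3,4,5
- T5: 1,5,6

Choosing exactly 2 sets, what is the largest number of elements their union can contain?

7

Choosing T4, T5 covers {0, 1, 2, 3, 4, 5, 6} — 7 elements.
No choice of 2 sets does better; here 7 is left uncovered.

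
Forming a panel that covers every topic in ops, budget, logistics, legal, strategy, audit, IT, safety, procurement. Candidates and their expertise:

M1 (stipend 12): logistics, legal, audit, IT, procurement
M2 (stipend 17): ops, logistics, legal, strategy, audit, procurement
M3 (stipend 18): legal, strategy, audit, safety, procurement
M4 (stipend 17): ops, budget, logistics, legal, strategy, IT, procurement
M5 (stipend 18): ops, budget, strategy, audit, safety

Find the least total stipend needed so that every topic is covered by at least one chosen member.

M1, M5 cover every topic at stipend 12 + 18 = 30.
Any cover uses at least 2 members; among all covering selections none totals below 30.

30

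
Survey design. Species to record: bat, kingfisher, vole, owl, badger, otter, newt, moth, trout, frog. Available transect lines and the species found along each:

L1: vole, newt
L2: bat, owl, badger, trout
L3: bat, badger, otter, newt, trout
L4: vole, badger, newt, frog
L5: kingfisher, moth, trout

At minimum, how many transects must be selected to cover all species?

4

L2, L3, L4, L5 together cover {bat, kingfisher, vole, owl, badger, otter, newt, moth, trout, frog} — every species.
No 3 of the 5 transects cover everything (all 10 triples fall short), so 4 is minimum.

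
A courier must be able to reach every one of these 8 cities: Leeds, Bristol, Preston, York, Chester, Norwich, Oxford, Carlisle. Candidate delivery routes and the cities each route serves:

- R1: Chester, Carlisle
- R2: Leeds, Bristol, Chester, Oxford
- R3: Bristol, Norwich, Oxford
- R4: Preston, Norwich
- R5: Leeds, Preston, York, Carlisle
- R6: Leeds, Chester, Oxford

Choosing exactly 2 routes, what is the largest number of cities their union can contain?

7

Choosing R2, R5 covers {Leeds, Bristol, Preston, York, Chester, Oxford, Carlisle} — 7 cities.
No choice of 2 routes does better; here Norwich is left uncovered.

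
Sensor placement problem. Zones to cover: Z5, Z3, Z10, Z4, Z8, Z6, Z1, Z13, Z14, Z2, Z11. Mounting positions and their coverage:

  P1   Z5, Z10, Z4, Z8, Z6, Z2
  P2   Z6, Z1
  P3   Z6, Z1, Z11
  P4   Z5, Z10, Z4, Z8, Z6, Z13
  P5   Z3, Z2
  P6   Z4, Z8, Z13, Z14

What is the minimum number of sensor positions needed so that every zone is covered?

P1, P3, P5, P6 together cover {Z5, Z3, Z10, Z4, Z8, Z6, Z1, Z13, Z14, Z2, Z11} — every zone.
No 3 of the 6 sensor positions cover everything (all 20 triples fall short), so 4 is minimum.

4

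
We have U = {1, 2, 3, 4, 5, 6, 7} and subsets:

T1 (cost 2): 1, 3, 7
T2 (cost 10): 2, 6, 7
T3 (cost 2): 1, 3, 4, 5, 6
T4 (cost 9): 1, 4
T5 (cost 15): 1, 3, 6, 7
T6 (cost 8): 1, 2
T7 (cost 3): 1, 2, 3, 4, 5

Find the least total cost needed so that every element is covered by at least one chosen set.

7

T1, T3, T7 cover every element at cost 2 + 2 + 3 = 7.
Any cover uses at least 2 sets; among all covering selections none totals below 7.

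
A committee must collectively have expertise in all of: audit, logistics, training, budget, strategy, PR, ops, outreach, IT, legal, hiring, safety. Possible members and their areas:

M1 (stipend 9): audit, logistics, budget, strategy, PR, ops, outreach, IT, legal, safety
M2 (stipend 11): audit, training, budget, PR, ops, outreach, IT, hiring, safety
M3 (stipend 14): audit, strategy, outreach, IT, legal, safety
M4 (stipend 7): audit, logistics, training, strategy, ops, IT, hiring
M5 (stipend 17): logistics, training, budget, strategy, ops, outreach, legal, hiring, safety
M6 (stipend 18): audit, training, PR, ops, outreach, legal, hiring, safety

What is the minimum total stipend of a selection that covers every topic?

M1, M4 cover every topic at stipend 9 + 7 = 16.
Any cover uses at least 2 members; among all covering selections none totals below 16.

16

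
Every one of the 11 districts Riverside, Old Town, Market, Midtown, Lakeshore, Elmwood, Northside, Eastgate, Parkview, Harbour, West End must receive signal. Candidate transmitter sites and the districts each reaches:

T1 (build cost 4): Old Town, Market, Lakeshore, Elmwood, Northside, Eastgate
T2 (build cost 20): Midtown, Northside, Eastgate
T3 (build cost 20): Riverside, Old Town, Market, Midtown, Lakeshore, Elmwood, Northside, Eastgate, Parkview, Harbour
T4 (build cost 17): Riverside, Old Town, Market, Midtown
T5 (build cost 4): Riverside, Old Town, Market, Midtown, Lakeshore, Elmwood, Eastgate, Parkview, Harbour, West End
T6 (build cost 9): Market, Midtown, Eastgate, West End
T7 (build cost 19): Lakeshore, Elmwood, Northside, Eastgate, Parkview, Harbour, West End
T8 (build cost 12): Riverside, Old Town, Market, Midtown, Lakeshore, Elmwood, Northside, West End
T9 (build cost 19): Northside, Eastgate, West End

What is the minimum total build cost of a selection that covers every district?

8

T1, T5 cover every district at build cost 4 + 4 = 8.
Any cover uses at least 2 transmitter sites; among all covering selections none totals below 8.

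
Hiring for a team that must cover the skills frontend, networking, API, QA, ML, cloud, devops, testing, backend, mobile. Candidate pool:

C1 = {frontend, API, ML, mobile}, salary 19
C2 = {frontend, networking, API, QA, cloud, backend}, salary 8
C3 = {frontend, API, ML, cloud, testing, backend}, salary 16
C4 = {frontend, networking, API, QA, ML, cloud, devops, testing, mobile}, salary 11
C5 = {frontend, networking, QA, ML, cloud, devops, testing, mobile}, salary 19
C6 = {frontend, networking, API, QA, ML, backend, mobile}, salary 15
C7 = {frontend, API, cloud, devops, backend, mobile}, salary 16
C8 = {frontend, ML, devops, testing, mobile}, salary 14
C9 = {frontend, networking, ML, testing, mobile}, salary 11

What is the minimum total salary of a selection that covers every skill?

C2, C4 cover every skill at salary 8 + 11 = 19.
Any cover uses at least 2 candidates; among all covering selections none totals below 19.

19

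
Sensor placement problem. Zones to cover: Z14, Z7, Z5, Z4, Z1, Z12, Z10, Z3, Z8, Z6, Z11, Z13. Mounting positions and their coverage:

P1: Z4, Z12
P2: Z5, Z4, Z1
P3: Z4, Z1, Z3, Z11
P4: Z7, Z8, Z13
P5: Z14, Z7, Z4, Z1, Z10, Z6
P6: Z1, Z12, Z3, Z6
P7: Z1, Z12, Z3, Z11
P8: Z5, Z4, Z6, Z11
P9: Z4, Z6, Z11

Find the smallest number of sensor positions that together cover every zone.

4

P2, P4, P5, P7 together cover {Z14, Z7, Z5, Z4, Z1, Z12, Z10, Z3, Z8, Z6, Z11, Z13} — every zone.
No 3 of the 9 sensor positions cover everything (all 84 triples fall short), so 4 is minimum.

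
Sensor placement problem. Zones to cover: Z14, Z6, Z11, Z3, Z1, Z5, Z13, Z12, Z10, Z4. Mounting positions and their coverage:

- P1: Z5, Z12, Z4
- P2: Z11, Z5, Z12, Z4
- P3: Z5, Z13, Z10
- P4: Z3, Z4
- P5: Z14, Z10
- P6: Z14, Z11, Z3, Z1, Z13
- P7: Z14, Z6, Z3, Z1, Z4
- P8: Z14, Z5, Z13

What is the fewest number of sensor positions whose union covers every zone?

3

P2, P3, P7 together cover {Z14, Z6, Z11, Z3, Z1, Z5, Z13, Z12, Z10, Z4} — every zone.
No 2 of the 8 sensor positions cover everything (all 28 pairs fall short), so 3 is minimum.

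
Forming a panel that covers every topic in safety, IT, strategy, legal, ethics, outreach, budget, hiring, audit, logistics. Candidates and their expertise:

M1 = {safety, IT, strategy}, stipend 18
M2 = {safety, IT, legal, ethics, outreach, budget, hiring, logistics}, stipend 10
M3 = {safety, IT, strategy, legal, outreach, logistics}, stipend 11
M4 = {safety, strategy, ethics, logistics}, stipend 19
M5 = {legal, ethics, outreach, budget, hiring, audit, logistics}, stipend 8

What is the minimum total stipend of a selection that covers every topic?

M3, M5 cover every topic at stipend 11 + 8 = 19.
Any cover uses at least 2 members; among all covering selections none totals below 19.

19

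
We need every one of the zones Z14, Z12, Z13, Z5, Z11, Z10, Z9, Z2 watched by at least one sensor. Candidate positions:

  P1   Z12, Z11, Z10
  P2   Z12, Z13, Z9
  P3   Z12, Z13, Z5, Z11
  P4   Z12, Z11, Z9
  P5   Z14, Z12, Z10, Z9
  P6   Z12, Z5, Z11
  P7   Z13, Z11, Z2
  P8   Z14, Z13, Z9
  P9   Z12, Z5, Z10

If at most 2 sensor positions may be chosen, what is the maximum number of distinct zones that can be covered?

Choosing P3, P5 covers {Z14, Z12, Z13, Z5, Z11, Z10, Z9} — 7 zones.
No choice of 2 sensor positions does better; here Z2 is left uncovered.

7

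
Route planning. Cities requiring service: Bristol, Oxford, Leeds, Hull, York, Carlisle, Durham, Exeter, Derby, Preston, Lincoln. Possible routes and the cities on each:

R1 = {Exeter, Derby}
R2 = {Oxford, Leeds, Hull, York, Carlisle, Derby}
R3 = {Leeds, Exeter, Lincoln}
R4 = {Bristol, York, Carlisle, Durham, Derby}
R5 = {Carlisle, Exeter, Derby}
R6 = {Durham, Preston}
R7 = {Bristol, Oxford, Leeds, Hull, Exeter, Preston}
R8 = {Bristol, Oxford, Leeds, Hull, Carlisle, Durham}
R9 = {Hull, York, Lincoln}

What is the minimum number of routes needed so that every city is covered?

R3, R4, R7 together cover {Bristol, Oxford, Leeds, Hull, York, Carlisle, Durham, Exeter, Derby, Preston, Lincoln} — every city.
No 2 of the 9 routes cover everything (all 36 pairs fall short), so 3 is minimum.
Greedy (largest uncovered first) would take R2, R7, R3, R4 — 4 routes — but 3 suffice.

3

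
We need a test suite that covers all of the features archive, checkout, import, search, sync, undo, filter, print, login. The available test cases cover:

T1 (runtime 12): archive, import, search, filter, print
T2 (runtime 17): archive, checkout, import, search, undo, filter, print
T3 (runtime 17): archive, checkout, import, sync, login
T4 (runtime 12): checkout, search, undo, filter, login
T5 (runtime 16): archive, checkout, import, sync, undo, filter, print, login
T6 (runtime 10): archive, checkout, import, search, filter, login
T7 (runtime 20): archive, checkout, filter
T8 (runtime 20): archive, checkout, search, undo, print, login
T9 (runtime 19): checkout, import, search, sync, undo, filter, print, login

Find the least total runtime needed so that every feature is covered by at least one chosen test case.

T5, T6 cover every feature at runtime 16 + 10 = 26.
Any cover uses at least 2 test cases; among all covering selections none totals below 26.

26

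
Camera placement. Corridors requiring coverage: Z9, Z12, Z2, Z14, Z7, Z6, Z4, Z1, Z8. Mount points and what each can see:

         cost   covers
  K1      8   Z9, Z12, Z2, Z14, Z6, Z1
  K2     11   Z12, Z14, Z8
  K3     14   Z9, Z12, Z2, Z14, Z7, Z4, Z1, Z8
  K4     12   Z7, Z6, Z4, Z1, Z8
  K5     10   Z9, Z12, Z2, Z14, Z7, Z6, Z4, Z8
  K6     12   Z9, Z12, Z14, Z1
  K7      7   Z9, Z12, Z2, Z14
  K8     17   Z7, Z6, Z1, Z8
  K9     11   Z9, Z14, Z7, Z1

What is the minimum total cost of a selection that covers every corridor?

18

K1, K5 cover every corridor at cost 8 + 10 = 18.
Any cover uses at least 2 camera mounts; among all covering selections none totals below 18.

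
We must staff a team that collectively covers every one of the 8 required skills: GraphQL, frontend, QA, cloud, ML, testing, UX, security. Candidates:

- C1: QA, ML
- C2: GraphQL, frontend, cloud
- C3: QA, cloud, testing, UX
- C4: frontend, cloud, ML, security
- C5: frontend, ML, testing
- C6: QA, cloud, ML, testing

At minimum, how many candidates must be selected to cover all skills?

C2, C3, C4 together cover {GraphQL, frontend, QA, cloud, ML, testing, UX, security} — every skill.
No 2 of the 6 candidates cover everything (all 15 pairs fall short), so 3 is minimum.

3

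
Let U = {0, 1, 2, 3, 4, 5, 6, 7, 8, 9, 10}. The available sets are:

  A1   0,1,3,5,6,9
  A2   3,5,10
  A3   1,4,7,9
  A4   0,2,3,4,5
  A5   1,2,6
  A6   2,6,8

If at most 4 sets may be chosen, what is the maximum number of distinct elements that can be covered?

11

Choosing A1, A2, A3, A6 covers {0, 1, 2, 3, 4, 5, 6, 7, 8, 9, 10} — 11 elements.
That is all 11 elements.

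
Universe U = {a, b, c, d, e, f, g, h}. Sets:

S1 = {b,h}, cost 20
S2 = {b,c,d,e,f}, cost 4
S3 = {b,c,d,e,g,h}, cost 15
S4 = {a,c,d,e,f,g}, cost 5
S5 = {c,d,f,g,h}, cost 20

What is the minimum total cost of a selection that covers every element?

20

S3, S4 cover every element at cost 15 + 5 = 20.
Any cover uses at least 2 sets; among all covering selections none totals below 20.
Greedy by coverage-per-cost would pick S2, S4, S3 for 24 — worse than the optimum 20.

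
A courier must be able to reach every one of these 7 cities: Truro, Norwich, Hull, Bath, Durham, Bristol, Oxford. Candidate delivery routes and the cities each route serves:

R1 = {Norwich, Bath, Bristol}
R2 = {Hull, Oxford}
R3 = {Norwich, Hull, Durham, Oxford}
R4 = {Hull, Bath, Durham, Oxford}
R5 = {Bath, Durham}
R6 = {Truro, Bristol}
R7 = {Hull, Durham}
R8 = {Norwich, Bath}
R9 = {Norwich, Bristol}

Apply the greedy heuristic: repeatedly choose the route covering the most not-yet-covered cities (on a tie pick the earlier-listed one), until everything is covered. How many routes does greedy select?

3

Pick 1: R3 covers 4 new cities (Norwich, Hull, Durham, Oxford).
Pick 2: R1 covers 2 new cities (Bath, Bristol).
Pick 3: R6 covers 1 new cities (Truro).
Greedy uses 3 routes.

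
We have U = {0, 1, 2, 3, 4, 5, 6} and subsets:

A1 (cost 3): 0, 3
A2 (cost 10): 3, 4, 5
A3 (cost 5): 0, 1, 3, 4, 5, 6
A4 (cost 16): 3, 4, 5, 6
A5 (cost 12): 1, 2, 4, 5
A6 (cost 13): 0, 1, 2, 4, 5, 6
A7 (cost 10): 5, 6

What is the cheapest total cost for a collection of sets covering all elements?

A1, A6 cover every element at cost 3 + 13 = 16.
Any cover uses at least 2 sets; among all covering selections none totals below 16.
Greedy by coverage-per-cost would pick A3, A5 for 17 — worse than the optimum 16.

16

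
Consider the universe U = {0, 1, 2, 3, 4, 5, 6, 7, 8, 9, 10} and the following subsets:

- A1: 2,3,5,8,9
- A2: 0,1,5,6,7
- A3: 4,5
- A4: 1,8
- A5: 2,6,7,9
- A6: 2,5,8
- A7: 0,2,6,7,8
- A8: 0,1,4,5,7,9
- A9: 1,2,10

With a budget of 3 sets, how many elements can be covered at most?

10

Choosing A1, A2, A3 covers {0, 1, 2, 3, 4, 5, 6, 7, 8, 9} — 10 elements.
No choice of 3 sets does better; here 10 is left uncovered.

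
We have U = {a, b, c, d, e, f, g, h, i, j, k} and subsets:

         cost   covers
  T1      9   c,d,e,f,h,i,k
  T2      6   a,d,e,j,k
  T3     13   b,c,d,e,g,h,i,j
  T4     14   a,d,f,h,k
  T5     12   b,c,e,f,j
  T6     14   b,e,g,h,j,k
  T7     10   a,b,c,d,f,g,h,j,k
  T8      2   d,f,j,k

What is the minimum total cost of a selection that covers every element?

19

T1, T7 cover every element at cost 9 + 10 = 19.
Any cover uses at least 2 sets; among all covering selections none totals below 19.
Greedy by coverage-per-cost would pick T8, T7, T1 for 21 — worse than the optimum 19.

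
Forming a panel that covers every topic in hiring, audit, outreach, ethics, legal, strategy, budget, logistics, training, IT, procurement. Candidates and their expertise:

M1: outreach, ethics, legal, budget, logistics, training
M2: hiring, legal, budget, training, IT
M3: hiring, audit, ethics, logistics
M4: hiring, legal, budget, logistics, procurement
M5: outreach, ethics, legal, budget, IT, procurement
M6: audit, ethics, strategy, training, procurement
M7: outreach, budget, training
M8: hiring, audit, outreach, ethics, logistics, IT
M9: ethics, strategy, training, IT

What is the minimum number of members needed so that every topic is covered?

3

M1, M2, M6 together cover {hiring, audit, outreach, ethics, legal, strategy, budget, logistics, training, IT, procurement} — every topic.
No 2 of the 9 members cover everything (all 36 pairs fall short), so 3 is minimum.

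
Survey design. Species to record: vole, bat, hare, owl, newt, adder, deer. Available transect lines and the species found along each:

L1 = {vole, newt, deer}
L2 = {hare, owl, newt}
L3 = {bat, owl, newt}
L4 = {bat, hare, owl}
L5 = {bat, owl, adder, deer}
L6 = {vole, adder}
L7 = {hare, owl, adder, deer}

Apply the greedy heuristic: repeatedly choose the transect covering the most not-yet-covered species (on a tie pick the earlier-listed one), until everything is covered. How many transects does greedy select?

3

Pick 1: L5 covers 4 new species (bat, owl, adder, deer).
Pick 2: L1 covers 2 new species (vole, newt).
Pick 3: L2 covers 1 new species (hare).
Greedy uses 3 transects.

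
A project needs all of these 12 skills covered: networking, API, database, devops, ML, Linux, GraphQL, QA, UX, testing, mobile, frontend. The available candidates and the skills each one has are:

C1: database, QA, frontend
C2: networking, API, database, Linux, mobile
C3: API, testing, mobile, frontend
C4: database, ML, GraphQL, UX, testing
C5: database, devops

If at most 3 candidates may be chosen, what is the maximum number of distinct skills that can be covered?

Choosing C1, C2, C4 covers {networking, API, database, ML, Linux, GraphQL, QA, UX, testing, mobile, frontend} — 11 skills.
No choice of 3 candidates does better; here devops is left uncovered.

11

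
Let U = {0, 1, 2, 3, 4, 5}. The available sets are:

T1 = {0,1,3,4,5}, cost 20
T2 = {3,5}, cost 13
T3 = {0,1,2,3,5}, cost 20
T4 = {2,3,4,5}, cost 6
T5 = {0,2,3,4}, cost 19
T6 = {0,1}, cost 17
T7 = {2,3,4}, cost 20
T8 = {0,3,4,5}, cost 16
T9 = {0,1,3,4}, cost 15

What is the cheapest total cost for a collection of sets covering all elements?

21

T4, T9 cover every element at cost 6 + 15 = 21.
Any cover uses at least 2 sets; among all covering selections none totals below 21.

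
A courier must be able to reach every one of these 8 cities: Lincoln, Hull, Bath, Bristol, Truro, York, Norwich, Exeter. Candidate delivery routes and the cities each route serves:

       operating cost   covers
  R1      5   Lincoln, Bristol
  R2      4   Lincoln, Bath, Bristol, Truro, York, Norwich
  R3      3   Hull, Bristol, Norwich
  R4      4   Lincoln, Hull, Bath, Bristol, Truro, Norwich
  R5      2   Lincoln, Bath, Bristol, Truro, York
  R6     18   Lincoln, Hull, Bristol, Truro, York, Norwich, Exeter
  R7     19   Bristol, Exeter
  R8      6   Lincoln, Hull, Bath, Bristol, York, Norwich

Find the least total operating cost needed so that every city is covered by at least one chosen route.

20

R5, R6 cover every city at operating cost 2 + 18 = 20.
Any cover uses at least 2 routes; among all covering selections none totals below 20.
Greedy by coverage-per-operating cost would pick R5, R3, R6 for 23 — worse than the optimum 20.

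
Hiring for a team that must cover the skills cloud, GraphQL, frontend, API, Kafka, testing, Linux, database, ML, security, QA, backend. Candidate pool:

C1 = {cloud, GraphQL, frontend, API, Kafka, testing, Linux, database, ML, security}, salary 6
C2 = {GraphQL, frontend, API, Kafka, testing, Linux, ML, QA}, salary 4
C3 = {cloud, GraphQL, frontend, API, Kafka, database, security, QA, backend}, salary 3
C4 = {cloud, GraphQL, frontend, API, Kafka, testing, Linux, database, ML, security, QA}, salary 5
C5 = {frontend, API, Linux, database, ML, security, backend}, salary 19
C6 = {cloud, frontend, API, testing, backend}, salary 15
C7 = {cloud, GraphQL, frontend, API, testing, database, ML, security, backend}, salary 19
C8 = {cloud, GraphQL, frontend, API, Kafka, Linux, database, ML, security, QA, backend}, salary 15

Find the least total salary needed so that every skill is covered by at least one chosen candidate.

7

C2, C3 cover every skill at salary 4 + 3 = 7.
Any cover uses at least 2 candidates; among all covering selections none totals below 7.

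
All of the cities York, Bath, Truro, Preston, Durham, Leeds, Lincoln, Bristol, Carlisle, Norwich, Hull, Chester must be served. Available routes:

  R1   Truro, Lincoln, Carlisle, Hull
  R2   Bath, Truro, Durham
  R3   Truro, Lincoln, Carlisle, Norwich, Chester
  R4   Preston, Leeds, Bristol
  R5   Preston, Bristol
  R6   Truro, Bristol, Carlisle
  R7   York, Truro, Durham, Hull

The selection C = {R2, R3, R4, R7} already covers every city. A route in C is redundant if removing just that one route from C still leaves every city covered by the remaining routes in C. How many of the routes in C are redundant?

0

Drop R2: Bath uncovered — not redundant.
Drop R3: Lincoln, Carlisle, Norwich, Chester uncovered — not redundant.
Drop R4: Preston, Leeds, Bristol uncovered — not redundant.
Drop R7: York, Hull uncovered — not redundant.
None of the routes in C is redundant.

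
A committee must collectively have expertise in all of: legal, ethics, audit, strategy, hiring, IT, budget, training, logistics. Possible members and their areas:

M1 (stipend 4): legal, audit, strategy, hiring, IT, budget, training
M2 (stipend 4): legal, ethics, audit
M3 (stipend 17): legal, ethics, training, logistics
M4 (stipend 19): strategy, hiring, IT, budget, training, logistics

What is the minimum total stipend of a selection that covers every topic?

21

M1, M3 cover every topic at stipend 4 + 17 = 21.
Any cover uses at least 2 members; among all covering selections none totals below 21.
Greedy by coverage-per-stipend would pick M1, M2, M3 for 25 — worse than the optimum 21.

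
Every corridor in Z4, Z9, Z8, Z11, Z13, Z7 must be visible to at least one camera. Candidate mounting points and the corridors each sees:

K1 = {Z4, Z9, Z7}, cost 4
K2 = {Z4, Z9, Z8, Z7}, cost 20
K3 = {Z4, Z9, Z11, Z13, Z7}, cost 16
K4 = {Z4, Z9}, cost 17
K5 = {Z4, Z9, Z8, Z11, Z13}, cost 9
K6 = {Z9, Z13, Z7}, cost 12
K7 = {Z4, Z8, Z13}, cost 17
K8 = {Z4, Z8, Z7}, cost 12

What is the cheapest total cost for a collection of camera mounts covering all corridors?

K1, K5 cover every corridor at cost 4 + 9 = 13.
Any cover uses at least 2 camera mounts; among all covering selections none totals below 13.

13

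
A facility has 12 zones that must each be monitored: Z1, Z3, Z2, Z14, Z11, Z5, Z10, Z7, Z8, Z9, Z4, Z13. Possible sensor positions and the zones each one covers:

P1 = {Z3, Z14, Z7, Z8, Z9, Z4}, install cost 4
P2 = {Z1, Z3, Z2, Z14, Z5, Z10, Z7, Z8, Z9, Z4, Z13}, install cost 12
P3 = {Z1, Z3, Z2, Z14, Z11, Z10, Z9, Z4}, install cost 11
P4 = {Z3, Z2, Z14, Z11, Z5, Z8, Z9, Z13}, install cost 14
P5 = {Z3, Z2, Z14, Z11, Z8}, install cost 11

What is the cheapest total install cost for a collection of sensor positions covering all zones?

P2, P3 cover every zone at install cost 12 + 11 = 23.
Any cover uses at least 2 sensor positions; among all covering selections none totals below 23.

23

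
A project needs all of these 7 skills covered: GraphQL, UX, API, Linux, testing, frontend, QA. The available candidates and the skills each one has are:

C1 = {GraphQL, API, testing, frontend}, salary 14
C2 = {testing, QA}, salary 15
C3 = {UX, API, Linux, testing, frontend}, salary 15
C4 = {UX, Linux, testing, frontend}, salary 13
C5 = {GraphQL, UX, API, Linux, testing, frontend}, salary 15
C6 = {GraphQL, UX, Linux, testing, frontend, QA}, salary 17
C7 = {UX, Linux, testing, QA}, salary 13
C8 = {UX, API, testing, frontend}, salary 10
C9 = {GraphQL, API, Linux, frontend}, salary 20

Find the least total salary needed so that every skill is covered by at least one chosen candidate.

27

C1, C7 cover every skill at salary 14 + 13 = 27.
Any cover uses at least 2 candidates; among all covering selections none totals below 27.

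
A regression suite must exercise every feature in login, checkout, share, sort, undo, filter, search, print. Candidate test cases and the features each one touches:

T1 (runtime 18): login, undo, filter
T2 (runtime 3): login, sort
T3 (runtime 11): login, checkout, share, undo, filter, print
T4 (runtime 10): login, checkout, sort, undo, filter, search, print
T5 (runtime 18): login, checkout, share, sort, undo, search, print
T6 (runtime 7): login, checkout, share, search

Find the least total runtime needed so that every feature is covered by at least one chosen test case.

T4, T6 cover every feature at runtime 10 + 7 = 17.
Any cover uses at least 2 test cases; among all covering selections none totals below 17.

17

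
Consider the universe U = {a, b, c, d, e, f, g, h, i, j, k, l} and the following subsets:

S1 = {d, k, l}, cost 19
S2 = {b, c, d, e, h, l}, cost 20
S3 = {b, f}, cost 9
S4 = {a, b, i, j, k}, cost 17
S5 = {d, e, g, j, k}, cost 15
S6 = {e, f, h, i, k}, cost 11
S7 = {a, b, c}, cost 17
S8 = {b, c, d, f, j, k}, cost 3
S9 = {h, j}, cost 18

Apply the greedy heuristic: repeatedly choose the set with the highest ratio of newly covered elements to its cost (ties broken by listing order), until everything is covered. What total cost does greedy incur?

65

Pick 1: S8 adds 6 new (b, c, d, f, j, k) at cost 3 (ratio 6/3).
Pick 2: S6 adds 3 new (e, h, i) at cost 11 (ratio 3/11).
Pick 3: S5 adds 1 new (g) at cost 15 (ratio 1/15).
Pick 4: S4 adds 1 new (a) at cost 17 (ratio 1/17).
Pick 5: S1 adds 1 new (l) at cost 19 (ratio 1/19).
Greedy total cost: 3 + 11 + 15 + 17 + 19 = 65. (The true optimum is 55, so greedy overshoots here.)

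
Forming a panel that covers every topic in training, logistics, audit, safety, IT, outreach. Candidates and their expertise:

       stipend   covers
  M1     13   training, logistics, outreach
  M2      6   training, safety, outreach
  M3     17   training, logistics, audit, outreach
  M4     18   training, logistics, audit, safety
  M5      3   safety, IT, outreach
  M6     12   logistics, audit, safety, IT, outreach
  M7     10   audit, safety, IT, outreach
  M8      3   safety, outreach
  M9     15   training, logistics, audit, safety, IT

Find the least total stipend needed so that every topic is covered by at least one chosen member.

18

M2, M6 cover every topic at stipend 6 + 12 = 18.
Any cover uses at least 2 members; among all covering selections none totals below 18.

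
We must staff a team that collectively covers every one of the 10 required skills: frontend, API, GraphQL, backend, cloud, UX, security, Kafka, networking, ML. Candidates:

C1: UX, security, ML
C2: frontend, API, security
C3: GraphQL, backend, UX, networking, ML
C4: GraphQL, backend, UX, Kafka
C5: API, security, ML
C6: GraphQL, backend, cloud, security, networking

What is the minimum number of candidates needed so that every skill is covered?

C1, C2, C4, C6 together cover {frontend, API, GraphQL, backend, cloud, UX, security, Kafka, networking, ML} — every skill.
No 3 of the 6 candidates cover everything (all 20 triples fall short), so 4 is minimum.

4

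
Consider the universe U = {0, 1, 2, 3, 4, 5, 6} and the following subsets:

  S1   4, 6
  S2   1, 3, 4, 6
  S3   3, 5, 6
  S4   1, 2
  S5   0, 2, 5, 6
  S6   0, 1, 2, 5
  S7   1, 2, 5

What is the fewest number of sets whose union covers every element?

S2, S5 together cover {0, 1, 2, 3, 4, 5, 6} — every element.
No single set contains all 7 elements, so 2 is optimal.

2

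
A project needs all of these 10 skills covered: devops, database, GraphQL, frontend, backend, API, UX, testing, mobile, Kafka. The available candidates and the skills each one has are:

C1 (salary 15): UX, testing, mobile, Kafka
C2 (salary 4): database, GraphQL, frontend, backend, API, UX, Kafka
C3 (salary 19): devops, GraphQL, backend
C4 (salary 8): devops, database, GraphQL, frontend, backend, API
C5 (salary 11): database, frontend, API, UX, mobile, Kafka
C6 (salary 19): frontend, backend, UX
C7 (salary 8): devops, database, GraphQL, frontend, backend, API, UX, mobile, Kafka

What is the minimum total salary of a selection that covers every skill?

C1, C4 cover every skill at salary 15 + 8 = 23.
Any cover uses at least 2 candidates; among all covering selections none totals below 23.
Greedy by coverage-per-salary would pick C2, C7, C1 for 27 — worse than the optimum 23.

23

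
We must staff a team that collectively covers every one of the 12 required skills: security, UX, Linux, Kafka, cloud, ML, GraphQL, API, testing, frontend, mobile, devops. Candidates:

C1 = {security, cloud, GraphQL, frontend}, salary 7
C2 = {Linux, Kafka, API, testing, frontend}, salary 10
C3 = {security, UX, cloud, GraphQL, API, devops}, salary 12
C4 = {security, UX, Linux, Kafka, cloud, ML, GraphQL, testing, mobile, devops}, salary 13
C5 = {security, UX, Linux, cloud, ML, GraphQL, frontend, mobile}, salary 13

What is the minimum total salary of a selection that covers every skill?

C2, C4 cover every skill at salary 10 + 13 = 23.
Any cover uses at least 2 candidates; among all covering selections none totals below 23.

23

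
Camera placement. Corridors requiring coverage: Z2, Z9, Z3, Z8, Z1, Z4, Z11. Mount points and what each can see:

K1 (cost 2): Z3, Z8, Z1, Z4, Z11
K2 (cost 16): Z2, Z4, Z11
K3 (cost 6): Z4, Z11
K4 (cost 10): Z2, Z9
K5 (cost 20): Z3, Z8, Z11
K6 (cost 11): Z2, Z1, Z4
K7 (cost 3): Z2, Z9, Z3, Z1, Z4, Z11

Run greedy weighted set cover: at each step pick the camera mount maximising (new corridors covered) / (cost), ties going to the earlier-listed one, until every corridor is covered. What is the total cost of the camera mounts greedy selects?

5

Pick 1: K1 adds 5 new (Z3, Z8, Z1, Z4, Z11) at cost 2 (ratio 5/2).
Pick 2: K7 adds 2 new (Z2, Z9) at cost 3 (ratio 2/3).
Greedy total cost: 2 + 3 = 5.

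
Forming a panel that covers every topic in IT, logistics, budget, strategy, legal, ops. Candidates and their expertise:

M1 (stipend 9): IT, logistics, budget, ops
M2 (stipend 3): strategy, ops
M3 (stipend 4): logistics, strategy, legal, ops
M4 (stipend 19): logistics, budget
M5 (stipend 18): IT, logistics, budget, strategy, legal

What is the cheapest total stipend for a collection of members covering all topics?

13

M1, M3 cover every topic at stipend 9 + 4 = 13.
Any cover uses at least 2 members; among all covering selections none totals below 13.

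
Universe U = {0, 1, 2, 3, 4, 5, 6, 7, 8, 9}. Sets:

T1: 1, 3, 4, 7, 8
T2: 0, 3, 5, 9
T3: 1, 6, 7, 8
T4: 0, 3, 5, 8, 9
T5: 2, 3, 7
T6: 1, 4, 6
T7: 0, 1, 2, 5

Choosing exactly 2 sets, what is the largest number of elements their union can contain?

8

Choosing T1, T2 covers {0, 1, 3, 4, 5, 7, 8, 9} — 8 elements.
No choice of 2 sets does better; here 2, 6 are left uncovered.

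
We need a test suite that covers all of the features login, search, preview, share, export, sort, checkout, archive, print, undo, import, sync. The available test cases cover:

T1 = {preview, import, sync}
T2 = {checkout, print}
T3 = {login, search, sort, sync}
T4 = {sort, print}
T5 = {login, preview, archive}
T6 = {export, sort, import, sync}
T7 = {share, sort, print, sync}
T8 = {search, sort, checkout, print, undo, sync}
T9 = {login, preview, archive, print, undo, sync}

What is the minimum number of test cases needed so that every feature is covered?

4

T5, T6, T7, T8 together cover {login, search, preview, share, export, sort, checkout, archive, print, undo, import, sync} — every feature.
No 3 of the 9 test cases cover everything (all 84 triples fall short), so 4 is minimum.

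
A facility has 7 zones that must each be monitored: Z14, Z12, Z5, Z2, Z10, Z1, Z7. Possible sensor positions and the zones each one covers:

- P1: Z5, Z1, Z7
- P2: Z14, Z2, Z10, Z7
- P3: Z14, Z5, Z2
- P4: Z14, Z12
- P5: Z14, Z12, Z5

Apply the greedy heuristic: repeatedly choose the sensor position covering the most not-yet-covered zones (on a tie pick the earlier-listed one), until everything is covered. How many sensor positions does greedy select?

3

Pick 1: P2 covers 4 new zones (Z14, Z2, Z10, Z7).
Pick 2: P1 covers 2 new zones (Z5, Z1).
Pick 3: P4 covers 1 new zones (Z12).
Greedy uses 3 sensor positions.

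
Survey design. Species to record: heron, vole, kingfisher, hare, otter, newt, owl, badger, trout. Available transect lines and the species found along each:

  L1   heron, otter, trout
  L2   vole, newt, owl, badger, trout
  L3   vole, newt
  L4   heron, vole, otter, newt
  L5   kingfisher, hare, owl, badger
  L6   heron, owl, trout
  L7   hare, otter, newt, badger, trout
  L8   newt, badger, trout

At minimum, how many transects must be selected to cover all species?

3

L1, L2, L5 together cover {heron, vole, kingfisher, hare, otter, newt, owl, badger, trout} — every species.
No 2 of the 8 transects cover everything (all 28 pairs fall short), so 3 is minimum.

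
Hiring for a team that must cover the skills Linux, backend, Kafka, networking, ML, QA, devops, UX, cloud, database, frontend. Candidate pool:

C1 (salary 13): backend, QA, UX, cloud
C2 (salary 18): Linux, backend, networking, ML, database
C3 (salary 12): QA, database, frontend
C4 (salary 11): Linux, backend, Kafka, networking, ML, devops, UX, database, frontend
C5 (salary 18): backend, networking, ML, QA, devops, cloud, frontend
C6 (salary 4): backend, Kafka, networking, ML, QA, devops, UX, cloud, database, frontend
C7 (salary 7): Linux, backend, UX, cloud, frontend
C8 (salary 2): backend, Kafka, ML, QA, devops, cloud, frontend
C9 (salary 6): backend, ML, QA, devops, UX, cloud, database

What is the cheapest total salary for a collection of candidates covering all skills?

11

C6, C7 cover every skill at salary 4 + 7 = 11.
Any cover uses at least 2 candidates; among all covering selections none totals below 11.
Greedy by coverage-per-salary would pick C8, C6, C7 for 13 — worse than the optimum 11.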